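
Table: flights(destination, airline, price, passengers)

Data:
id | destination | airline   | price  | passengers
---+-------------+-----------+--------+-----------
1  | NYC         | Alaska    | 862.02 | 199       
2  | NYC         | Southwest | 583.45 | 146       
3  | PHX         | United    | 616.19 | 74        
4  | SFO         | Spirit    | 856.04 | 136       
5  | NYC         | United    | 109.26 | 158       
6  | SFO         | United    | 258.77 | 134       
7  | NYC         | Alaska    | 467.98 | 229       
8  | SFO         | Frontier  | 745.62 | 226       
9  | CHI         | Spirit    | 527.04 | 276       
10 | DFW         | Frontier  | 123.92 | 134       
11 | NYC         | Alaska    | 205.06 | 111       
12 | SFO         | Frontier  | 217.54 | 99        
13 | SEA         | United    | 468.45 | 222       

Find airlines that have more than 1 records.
SELECT airline, COUNT(*) as cnt
FROM flights
GROUP BY airline
HAVING COUNT(*) > 1

Result:
  Alaska: 3
  Frontier: 3
  Spirit: 2
  United: 4

Note: HAVING filters groups after aggregation, WHERE filters rows before.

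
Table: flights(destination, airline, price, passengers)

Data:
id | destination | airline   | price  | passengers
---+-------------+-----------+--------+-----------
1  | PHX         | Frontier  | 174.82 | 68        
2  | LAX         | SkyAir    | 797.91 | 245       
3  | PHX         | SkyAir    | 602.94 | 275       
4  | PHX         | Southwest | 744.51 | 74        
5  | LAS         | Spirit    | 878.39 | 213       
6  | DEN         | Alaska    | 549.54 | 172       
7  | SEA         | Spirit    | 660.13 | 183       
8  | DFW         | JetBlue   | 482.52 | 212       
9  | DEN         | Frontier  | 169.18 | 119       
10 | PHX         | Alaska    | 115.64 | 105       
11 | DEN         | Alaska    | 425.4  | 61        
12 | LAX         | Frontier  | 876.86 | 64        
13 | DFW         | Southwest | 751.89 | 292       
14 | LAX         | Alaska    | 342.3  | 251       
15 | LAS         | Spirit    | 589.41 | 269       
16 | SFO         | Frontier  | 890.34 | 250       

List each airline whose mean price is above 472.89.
SELECT airline, AVG(price)
FROM flights
GROUP BY airline
HAVING AVG(price) > 472.89

Result:
  Frontier: avg=527.80
  JetBlue: avg=482.52
  SkyAir: avg=700.43
  Southwest: avg=748.20
  Spirit: avg=709.31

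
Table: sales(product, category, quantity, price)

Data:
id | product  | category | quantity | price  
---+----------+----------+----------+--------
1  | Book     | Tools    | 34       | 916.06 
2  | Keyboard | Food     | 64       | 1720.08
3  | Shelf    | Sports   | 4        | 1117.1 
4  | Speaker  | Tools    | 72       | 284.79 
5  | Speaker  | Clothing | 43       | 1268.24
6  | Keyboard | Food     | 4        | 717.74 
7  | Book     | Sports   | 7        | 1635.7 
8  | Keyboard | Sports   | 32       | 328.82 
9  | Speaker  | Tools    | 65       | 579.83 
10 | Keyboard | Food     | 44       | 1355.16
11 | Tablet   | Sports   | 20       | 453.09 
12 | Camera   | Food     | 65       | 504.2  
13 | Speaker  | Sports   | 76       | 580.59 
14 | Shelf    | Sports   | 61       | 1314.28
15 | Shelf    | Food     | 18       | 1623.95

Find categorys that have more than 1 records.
SELECT category, COUNT(*) as cnt
FROM sales
GROUP BY category
HAVING COUNT(*) > 1

Result:
  Food: 5
  Sports: 6
  Tools: 3

Note: HAVING filters groups after aggregation, WHERE filters rows before.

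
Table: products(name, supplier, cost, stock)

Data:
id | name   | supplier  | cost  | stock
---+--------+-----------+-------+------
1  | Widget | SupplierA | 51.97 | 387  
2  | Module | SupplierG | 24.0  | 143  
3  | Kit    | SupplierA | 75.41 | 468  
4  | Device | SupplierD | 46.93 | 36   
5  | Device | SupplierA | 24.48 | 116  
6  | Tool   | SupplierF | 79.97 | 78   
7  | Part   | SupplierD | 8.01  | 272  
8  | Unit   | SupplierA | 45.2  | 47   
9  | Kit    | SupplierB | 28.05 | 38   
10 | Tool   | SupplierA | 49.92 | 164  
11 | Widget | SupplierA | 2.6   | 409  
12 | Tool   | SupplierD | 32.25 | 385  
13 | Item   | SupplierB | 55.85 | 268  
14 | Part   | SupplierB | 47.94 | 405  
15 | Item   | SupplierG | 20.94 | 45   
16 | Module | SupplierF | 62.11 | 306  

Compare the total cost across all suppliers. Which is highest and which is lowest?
SELECT supplier, SUM(cost)
FROM products
GROUP BY supplier
ORDER BY SUM(cost)

All groups:
  SupplierG: 44.94
  SupplierD: 87.19
  SupplierB: 131.84
  SupplierF: 142.08
  SupplierA: 249.58

Highest: SupplierA (249.58)
Lowest: SupplierG (44.94)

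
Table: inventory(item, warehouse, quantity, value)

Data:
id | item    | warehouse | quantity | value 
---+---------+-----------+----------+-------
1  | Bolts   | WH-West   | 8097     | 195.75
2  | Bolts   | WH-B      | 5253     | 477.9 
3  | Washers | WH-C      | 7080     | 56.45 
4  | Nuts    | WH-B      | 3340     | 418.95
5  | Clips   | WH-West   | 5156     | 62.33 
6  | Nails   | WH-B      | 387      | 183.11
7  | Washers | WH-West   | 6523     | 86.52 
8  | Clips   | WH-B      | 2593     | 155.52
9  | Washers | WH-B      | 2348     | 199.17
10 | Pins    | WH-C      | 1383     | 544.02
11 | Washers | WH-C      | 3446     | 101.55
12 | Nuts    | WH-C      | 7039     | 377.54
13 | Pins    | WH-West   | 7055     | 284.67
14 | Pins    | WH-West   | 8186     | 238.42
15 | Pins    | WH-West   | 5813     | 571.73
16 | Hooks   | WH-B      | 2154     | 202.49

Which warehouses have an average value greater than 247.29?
SELECT warehouse, AVG(value)
FROM inventory
GROUP BY warehouse
HAVING AVG(value) > 247.29

Result:
  WH-B: avg=272.86
  WH-C: avg=269.89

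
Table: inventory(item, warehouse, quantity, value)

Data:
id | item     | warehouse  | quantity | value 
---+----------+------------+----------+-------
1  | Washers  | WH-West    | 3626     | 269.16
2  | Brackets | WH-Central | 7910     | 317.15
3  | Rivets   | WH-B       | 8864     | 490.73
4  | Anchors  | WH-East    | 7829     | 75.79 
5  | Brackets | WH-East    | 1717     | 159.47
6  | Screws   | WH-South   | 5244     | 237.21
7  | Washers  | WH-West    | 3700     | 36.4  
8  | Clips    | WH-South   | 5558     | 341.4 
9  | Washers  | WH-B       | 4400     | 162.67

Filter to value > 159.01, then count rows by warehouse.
SELECT warehouse, COUNT(*)
FROM inventory
WHERE value > 159.01
GROUP BY warehouse

Note: WHERE filters rows before grouping.

Result:
  WH-B: 2
  WH-Central: 1
  WH-East: 1
  WH-South: 2
  WH-West: 1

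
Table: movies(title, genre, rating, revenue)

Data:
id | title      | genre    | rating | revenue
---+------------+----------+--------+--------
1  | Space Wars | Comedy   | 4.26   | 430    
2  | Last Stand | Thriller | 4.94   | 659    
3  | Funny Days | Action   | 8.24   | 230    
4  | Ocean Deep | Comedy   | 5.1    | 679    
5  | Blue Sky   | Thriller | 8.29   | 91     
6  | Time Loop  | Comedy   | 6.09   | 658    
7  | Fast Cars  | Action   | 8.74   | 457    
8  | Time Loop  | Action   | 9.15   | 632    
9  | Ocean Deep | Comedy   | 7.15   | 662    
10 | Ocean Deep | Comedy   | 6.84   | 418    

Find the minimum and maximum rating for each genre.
SELECT genre, MIN(rating), MAX(rating)
FROM movies
GROUP BY genre

Result:
  Action: min=8.24, max=9.15
  Comedy: min=4.26, max=7.15
  Thriller: min=4.94, max=8.29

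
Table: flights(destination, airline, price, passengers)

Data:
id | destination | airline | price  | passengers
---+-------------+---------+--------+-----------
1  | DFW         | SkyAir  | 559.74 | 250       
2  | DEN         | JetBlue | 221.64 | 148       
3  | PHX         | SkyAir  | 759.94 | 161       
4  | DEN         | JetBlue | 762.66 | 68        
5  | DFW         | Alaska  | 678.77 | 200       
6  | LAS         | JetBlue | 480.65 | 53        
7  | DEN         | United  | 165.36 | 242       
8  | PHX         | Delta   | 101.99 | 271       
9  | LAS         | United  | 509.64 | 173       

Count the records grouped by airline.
SELECT airline, COUNT(*) as count
FROM flights
GROUP BY airline

Result:
  Alaska: 1
  Delta: 1
  JetBlue: 3
  SkyAir: 2
  United: 2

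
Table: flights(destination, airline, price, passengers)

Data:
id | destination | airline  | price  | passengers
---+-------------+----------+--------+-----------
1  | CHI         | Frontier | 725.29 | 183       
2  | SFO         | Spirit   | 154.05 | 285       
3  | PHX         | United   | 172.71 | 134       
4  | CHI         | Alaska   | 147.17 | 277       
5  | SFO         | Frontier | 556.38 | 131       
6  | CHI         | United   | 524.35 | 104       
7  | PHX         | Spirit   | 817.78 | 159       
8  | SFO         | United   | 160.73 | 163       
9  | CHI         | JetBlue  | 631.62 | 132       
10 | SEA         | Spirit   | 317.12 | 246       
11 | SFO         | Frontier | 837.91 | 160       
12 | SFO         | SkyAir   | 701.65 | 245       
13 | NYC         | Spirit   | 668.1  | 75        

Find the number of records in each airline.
SELECT airline, COUNT(*) as count
FROM flights
GROUP BY airline

Result:
  Alaska: 1
  Frontier: 3
  JetBlue: 1
  SkyAir: 1
  Spirit: 4
  United: 3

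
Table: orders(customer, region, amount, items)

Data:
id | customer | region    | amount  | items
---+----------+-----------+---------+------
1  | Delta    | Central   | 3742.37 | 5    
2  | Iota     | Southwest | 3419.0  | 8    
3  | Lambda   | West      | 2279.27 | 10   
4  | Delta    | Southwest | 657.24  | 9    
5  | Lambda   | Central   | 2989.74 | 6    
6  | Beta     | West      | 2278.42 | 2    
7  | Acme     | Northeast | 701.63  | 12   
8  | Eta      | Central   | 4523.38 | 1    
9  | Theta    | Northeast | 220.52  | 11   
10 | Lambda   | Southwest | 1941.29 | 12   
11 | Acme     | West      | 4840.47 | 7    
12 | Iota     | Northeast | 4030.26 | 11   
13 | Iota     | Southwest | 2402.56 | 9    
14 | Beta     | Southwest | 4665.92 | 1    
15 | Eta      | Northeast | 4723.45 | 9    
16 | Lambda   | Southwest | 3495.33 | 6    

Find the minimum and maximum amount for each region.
SELECT region, MIN(amount), MAX(amount)
FROM orders
GROUP BY region

Result:
  Central: min=2989.74, max=4523.38
  Northeast: min=220.52, max=4723.45
  Southwest: min=657.24, max=4665.92
  West: min=2278.42, max=4840.47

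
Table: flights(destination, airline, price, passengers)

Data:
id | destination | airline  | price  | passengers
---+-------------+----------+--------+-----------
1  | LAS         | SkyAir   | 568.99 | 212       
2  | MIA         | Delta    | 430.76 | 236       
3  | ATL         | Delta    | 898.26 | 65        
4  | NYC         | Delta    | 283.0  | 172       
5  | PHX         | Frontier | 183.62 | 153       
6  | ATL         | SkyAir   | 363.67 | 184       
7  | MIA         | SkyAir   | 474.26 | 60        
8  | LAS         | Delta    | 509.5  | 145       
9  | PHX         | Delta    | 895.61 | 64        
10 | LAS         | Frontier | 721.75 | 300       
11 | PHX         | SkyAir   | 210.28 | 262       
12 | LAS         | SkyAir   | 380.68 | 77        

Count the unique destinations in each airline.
SELECT airline, COUNT(DISTINCT destination)
FROM flights
GROUP BY airline

Result:
  Delta: 5 distinct
  Frontier: 2 distinct
  SkyAir: 4 distinct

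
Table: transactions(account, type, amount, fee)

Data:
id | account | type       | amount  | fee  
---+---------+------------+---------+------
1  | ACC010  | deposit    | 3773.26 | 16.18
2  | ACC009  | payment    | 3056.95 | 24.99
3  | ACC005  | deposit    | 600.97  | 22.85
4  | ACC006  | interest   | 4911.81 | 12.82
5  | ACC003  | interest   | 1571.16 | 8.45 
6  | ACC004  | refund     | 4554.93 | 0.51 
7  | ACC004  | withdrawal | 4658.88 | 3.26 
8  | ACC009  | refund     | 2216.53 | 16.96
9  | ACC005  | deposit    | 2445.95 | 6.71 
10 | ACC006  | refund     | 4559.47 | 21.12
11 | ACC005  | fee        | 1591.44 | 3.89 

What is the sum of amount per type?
SELECT type, SUM(amount) as result
FROM transactions
GROUP BY type

Result:
  deposit: 6820.18
  fee: 1591.44
  interest: 6482.97
  payment: 3056.95
  refund: 11330.93
  withdrawal: 4658.88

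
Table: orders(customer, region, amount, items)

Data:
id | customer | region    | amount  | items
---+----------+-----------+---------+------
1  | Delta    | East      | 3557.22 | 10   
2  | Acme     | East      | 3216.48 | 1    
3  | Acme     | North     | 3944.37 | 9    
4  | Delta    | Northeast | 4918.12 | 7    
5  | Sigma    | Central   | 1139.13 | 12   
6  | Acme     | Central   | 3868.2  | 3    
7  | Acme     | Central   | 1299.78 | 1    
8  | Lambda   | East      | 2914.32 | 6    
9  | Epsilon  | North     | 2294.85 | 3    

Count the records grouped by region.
SELECT region, COUNT(*) as count
FROM orders
GROUP BY region

Result:
  Central: 3
  East: 3
  North: 2
  Northeast: 1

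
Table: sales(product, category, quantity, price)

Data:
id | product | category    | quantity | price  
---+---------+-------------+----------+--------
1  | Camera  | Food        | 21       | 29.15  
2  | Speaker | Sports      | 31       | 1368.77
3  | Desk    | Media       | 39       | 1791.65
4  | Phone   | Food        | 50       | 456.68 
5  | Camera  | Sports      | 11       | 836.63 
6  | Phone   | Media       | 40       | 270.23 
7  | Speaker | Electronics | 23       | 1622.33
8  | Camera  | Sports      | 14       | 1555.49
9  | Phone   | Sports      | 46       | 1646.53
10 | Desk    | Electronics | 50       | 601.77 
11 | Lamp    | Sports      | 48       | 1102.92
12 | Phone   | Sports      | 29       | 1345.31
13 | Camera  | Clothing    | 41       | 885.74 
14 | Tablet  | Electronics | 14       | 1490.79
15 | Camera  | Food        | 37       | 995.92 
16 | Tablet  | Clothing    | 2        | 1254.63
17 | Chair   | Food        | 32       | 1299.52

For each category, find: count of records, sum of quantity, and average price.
SELECT category,
       COUNT(*) as cnt,
       SUM(quantity) as total_quantity,
       AVG(price) as avg_price
FROM sales
GROUP BY category

Result:
  Clothing: 2 records, 43 total quantity, 1070.19 avg price
  Electronics: 3 records, 87 total quantity, 1238.30 avg price
  Food: 4 records, 140 total quantity, 695.32 avg price
  Media: 2 records, 79 total quantity, 1030.94 avg price
  Sports: 6 records, 179 total quantity, 1309.28 avg price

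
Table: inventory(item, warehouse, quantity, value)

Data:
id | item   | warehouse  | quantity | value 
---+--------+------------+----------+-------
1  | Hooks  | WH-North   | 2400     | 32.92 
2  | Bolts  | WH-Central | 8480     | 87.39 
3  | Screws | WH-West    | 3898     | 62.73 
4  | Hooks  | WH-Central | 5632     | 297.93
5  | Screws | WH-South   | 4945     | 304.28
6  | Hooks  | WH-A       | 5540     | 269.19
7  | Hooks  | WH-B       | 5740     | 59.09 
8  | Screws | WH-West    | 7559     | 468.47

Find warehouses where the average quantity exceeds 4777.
SELECT warehouse, AVG(quantity)
FROM inventory
GROUP BY warehouse
HAVING AVG(quantity) > 4777

Result:
  WH-A: avg=5540.00
  WH-B: avg=5740.00
  WH-Central: avg=7056.00
  WH-South: avg=4945.00
  WH-West: avg=5728.50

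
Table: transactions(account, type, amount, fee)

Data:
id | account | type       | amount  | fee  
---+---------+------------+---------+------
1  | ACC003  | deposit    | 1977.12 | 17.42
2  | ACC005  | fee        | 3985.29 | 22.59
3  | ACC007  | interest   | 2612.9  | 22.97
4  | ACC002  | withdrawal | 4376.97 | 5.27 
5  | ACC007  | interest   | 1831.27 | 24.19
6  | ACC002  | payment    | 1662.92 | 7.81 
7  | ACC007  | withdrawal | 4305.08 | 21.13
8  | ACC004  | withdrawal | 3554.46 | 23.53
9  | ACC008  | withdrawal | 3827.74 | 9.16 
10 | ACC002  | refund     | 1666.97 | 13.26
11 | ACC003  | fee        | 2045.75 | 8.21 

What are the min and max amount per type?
SELECT type, MIN(amount), MAX(amount)
FROM transactions
GROUP BY type

Result:
  deposit: min=1977.12, max=1977.12
  fee: min=2045.75, max=3985.29
  interest: min=1831.27, max=2612.90
  payment: min=1662.92, max=1662.92
  refund: min=1666.97, max=1666.97
  withdrawal: min=3554.46, max=4376.97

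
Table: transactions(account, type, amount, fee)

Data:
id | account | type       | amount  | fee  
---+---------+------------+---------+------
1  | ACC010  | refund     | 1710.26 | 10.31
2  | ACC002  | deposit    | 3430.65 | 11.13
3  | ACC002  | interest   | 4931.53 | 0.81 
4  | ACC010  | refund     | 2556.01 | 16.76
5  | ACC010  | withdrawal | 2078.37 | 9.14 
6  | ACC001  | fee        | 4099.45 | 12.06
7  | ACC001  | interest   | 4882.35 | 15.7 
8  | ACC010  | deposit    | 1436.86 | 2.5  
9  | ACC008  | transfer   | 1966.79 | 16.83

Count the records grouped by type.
SELECT type, COUNT(*) as count
FROM transactions
GROUP BY type

Result:
  deposit: 2
  fee: 1
  interest: 2
  refund: 2
  transfer: 1
  withdrawal: 1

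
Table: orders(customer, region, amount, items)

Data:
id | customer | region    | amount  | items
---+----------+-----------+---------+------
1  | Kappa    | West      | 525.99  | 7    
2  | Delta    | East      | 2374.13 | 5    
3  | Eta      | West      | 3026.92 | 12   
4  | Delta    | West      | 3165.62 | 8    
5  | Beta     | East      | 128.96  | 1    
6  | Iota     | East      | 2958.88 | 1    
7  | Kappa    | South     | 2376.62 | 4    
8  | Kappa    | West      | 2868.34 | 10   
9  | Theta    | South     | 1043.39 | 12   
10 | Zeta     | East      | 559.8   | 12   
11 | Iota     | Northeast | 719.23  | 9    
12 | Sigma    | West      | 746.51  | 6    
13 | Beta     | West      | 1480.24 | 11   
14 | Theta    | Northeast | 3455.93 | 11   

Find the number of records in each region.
SELECT region, COUNT(*) as count
FROM orders
GROUP BY region

Result:
  East: 4
  Northeast: 2
  South: 2
  West: 6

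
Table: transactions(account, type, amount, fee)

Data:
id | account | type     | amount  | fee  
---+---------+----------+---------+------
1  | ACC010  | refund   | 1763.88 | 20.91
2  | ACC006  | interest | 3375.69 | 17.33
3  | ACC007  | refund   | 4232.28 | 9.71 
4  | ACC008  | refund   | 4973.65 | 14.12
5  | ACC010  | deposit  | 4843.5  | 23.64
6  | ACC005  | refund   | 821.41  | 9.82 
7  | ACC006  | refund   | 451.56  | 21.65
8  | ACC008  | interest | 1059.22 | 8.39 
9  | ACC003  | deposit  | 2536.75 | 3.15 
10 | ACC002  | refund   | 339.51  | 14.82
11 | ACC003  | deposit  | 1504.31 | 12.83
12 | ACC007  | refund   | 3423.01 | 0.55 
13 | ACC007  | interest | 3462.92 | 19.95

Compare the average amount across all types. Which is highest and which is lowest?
SELECT type, AVG(amount)
FROM transactions
GROUP BY type
ORDER BY AVG(amount)

All groups:
  refund: 2286.47
  interest: 2632.61
  deposit: 2961.52

Highest: deposit (2961.52)
Lowest: refund (2286.47)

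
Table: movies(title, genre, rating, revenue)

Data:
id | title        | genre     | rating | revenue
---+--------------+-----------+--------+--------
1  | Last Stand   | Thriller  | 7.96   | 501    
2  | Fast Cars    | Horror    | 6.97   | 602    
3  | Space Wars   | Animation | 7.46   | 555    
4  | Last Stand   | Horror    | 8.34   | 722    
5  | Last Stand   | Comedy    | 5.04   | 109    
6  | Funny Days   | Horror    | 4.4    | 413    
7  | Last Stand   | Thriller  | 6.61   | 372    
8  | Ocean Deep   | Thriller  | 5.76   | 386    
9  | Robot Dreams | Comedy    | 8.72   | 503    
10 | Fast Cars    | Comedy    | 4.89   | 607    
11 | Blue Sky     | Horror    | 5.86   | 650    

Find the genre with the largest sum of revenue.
SELECT genre, SUM(revenue) as val
FROM movies
GROUP BY genre
ORDER BY val DESC
LIMIT 1

Result: Horror with sum(revenue) = 2387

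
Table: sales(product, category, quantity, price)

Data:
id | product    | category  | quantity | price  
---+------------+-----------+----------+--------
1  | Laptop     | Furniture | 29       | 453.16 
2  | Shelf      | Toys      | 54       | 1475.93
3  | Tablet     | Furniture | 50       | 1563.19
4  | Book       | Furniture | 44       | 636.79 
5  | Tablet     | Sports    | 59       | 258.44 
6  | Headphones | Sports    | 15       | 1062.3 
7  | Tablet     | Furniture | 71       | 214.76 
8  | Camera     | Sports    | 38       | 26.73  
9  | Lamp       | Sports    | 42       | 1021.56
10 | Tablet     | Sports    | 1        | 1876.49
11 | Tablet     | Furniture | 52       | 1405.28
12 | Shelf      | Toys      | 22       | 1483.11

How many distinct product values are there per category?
SELECT category, COUNT(DISTINCT product)
FROM sales
GROUP BY category

Result:
  Furniture: 3 distinct
  Sports: 4 distinct
  Toys: 1 distinct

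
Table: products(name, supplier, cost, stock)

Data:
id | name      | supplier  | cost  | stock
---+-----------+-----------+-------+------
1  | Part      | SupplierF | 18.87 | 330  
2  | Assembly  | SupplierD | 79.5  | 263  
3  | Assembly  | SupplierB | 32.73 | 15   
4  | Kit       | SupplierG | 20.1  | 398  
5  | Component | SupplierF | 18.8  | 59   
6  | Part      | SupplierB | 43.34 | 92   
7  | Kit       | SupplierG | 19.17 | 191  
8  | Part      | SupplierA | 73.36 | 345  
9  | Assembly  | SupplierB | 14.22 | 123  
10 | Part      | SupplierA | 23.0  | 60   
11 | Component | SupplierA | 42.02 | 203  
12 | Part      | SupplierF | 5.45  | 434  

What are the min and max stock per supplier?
SELECT supplier, MIN(stock), MAX(stock)
FROM products
GROUP BY supplier

Result:
  SupplierA: min=60, max=345
  SupplierB: min=15, max=123
  SupplierD: min=263, max=263
  SupplierF: min=59, max=434
  SupplierG: min=191, max=398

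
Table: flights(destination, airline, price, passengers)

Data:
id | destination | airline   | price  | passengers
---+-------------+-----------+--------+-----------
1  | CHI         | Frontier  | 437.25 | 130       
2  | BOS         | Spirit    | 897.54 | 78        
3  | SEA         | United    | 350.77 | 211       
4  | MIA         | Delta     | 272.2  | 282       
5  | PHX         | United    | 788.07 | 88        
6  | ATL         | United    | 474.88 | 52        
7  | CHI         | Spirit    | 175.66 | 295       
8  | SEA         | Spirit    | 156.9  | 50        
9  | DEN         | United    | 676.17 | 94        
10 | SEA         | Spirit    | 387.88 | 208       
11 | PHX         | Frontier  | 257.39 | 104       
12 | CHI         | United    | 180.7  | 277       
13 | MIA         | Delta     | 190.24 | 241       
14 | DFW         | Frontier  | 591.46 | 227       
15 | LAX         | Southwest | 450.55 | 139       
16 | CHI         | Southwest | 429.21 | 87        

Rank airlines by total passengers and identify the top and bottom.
SELECT airline, SUM(passengers)
FROM flights
GROUP BY airline
ORDER BY SUM(passengers)

All groups:
  Southwest: 226
  Frontier: 461
  Delta: 523
  Spirit: 631
  United: 722

Highest: United (722)
Lowest: Southwest (226)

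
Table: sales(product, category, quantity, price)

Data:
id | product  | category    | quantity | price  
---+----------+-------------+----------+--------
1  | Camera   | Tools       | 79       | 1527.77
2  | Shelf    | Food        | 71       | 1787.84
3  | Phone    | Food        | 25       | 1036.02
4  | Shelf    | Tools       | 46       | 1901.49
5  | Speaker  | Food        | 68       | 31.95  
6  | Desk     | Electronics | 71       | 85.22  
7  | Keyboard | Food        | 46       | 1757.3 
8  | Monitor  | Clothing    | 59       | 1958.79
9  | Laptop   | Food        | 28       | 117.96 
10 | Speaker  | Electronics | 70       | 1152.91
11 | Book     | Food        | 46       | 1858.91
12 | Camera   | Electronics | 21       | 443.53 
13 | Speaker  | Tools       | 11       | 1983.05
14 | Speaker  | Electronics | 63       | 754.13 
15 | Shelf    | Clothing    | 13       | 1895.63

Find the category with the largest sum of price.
SELECT category, SUM(price) as val
FROM sales
GROUP BY category
ORDER BY val DESC
LIMIT 1

Result: Food with sum(price) = 6589.98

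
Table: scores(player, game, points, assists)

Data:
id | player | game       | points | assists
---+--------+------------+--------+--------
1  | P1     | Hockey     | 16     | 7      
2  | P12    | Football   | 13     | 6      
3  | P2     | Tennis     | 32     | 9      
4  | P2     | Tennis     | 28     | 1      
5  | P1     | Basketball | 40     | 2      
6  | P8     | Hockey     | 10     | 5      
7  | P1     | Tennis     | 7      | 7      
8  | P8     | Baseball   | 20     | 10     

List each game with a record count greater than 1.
SELECT game, COUNT(*) as cnt
FROM scores
GROUP BY game
HAVING COUNT(*) > 1

Result:
  Hockey: 2
  Tennis: 3

Note: HAVING filters groups after aggregation, WHERE filters rows before.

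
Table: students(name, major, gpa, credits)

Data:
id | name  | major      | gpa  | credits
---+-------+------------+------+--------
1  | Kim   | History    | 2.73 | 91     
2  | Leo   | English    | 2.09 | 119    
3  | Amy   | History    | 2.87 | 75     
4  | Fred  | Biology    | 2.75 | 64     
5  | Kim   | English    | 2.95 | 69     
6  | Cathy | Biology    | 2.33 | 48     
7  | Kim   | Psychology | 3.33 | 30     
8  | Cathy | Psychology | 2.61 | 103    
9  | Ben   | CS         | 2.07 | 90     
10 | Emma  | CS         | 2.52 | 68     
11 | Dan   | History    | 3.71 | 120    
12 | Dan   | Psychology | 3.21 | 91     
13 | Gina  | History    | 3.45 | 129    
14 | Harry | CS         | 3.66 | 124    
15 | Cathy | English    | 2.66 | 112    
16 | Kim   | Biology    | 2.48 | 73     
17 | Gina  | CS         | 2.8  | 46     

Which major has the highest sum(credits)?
SELECT major, SUM(credits) as val
FROM students
GROUP BY major
ORDER BY val DESC
LIMIT 1

Result: History with sum(credits) = 415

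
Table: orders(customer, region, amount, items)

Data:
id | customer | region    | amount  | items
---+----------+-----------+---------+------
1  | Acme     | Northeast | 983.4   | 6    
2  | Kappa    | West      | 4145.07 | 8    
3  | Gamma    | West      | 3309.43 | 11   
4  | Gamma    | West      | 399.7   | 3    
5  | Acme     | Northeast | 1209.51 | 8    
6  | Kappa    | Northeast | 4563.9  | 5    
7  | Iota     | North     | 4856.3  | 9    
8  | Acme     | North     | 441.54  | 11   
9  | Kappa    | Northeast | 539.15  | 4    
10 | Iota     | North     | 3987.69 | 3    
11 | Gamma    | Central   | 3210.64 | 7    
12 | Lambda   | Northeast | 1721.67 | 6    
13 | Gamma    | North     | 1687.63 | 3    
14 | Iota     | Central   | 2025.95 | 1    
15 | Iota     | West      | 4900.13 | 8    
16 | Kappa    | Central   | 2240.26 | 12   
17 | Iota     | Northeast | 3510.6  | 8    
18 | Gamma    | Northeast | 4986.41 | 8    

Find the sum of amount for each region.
SELECT region, SUM(amount) as result
FROM orders
GROUP BY region

Result:
  Central: 7476.85
  North: 10973.16
  Northeast: 17514.64
  West: 12754.33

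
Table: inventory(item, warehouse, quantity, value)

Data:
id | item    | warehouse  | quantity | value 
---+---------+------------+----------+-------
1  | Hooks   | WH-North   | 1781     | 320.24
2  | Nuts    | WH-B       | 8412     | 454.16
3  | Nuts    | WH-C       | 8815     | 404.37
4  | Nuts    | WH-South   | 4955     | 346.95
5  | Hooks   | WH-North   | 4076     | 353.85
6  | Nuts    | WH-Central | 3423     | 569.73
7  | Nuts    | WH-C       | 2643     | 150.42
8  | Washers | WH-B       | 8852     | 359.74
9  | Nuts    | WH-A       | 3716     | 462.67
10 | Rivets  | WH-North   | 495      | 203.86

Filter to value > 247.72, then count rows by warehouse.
SELECT warehouse, COUNT(*)
FROM inventory
WHERE value > 247.72
GROUP BY warehouse

Note: WHERE filters rows before grouping.

Result:
  WH-A: 1
  WH-B: 2
  WH-C: 1
  WH-Central: 1
  WH-North: 2
  WH-South: 1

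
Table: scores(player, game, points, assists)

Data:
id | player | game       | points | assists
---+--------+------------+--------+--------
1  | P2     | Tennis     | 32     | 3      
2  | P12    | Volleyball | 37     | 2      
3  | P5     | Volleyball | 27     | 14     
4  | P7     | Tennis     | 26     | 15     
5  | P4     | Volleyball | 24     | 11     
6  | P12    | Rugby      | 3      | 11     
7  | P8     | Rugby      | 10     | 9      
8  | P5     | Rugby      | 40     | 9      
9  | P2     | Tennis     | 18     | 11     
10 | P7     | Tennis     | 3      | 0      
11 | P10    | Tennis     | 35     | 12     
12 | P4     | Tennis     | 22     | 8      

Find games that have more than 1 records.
SELECT game, COUNT(*) as cnt
FROM scores
GROUP BY game
HAVING COUNT(*) > 1

Result:
  Rugby: 3
  Tennis: 6
  Volleyball: 3

Note: HAVING filters groups after aggregation, WHERE filters rows before.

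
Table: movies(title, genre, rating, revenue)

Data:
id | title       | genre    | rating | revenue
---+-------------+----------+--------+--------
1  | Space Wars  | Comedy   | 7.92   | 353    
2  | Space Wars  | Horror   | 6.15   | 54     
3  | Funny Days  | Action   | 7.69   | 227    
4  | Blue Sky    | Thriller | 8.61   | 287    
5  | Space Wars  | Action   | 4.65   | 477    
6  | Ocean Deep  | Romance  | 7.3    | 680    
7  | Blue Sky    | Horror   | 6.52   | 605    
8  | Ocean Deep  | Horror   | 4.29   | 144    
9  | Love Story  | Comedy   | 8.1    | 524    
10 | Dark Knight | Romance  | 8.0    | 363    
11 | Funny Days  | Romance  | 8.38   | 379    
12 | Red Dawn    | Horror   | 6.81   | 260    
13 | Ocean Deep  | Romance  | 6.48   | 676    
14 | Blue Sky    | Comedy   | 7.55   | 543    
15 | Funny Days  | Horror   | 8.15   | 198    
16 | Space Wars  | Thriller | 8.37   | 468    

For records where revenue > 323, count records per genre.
SELECT genre, COUNT(*)
FROM movies
WHERE revenue > 323
GROUP BY genre

Note: WHERE filters rows before grouping.

Result:
  Action: 1
  Comedy: 3
  Horror: 1
  Romance: 4
  Thriller: 1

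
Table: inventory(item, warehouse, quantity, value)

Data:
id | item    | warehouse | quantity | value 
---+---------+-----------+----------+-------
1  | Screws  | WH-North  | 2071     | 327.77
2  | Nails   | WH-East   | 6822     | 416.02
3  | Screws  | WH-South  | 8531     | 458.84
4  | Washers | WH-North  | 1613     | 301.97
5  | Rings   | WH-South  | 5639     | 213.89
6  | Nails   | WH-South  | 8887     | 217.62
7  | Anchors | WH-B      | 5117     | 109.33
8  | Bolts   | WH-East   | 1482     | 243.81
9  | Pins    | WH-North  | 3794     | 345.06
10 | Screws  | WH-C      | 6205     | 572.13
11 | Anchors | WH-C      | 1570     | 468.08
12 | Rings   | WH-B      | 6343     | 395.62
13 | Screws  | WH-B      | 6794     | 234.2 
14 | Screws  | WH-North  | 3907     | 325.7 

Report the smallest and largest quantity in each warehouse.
SELECT warehouse, MIN(quantity), MAX(quantity)
FROM inventory
GROUP BY warehouse

Result:
  WH-B: min=5117, max=6794
  WH-C: min=1570, max=6205
  WH-East: min=1482, max=6822
  WH-North: min=1613, max=3907
  WH-South: min=5639, max=8887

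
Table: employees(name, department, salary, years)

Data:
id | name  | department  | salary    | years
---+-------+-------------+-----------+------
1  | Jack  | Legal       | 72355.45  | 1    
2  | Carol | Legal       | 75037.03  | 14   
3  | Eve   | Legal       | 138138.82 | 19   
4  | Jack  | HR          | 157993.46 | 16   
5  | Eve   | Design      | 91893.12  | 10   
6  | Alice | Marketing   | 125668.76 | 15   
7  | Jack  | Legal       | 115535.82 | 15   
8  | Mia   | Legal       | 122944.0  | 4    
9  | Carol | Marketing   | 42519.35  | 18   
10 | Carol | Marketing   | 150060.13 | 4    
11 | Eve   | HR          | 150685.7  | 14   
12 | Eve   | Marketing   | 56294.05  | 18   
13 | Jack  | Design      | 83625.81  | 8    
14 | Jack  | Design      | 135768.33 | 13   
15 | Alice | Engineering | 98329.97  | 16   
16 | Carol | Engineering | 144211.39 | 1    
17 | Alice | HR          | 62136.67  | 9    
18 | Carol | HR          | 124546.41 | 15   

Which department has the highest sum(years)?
SELECT department, SUM(years) as val
FROM employees
GROUP BY department
ORDER BY val DESC
LIMIT 1

Result: Marketing with sum(years) = 55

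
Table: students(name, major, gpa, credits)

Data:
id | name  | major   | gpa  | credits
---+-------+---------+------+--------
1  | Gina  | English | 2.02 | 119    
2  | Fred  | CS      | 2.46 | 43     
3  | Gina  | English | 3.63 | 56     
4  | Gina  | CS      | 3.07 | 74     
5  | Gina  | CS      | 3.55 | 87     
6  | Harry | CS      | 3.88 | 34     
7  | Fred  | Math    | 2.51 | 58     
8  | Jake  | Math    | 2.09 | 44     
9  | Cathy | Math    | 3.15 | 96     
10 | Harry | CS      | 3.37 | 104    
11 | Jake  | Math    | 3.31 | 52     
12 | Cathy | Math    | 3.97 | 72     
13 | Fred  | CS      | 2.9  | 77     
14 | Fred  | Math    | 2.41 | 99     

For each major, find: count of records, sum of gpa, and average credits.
SELECT major,
       COUNT(*) as cnt,
       SUM(gpa) as total_gpa,
       AVG(credits) as avg_credits
FROM students
GROUP BY major

Result:
  CS: 6 records, 19.23 total gpa, 69.83 avg credits
  English: 2 records, 5.65 total gpa, 87.50 avg credits
  Math: 6 records, 17.44 total gpa, 70.17 avg credits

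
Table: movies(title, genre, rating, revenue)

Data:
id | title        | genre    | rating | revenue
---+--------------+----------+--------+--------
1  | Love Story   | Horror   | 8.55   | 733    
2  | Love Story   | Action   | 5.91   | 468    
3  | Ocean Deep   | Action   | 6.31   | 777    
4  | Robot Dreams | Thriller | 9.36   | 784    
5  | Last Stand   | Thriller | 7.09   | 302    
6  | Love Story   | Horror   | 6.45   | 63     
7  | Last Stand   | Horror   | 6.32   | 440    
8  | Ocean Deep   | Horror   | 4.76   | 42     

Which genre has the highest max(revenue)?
SELECT genre, MAX(revenue) as val
FROM movies
GROUP BY genre
ORDER BY val DESC
LIMIT 1

Result: Thriller with max(revenue) = 784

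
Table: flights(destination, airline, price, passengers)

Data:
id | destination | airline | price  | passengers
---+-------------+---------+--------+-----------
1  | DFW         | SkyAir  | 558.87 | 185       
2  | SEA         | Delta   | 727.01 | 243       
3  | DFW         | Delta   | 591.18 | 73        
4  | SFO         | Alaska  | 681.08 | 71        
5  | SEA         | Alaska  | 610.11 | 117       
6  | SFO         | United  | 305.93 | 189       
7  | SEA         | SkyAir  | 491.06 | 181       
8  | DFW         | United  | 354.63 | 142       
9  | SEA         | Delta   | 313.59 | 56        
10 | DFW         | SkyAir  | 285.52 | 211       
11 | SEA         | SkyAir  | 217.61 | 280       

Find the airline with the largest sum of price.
SELECT airline, SUM(price) as val
FROM flights
GROUP BY airline
ORDER BY val DESC
LIMIT 1

Result: Delta with sum(price) = 1631.78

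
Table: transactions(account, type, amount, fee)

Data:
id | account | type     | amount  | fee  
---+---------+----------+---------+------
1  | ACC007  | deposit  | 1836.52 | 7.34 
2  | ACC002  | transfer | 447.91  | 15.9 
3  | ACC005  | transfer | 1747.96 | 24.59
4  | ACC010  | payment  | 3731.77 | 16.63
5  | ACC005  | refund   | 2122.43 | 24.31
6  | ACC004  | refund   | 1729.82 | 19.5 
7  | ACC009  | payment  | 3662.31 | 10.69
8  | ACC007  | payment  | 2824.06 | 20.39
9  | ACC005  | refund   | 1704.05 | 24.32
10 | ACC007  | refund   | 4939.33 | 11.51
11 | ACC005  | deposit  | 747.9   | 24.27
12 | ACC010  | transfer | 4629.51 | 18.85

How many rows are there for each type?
SELECT type, COUNT(*) as count
FROM transactions
GROUP BY type

Result:
  deposit: 2
  payment: 3
  refund: 4
  transfer: 3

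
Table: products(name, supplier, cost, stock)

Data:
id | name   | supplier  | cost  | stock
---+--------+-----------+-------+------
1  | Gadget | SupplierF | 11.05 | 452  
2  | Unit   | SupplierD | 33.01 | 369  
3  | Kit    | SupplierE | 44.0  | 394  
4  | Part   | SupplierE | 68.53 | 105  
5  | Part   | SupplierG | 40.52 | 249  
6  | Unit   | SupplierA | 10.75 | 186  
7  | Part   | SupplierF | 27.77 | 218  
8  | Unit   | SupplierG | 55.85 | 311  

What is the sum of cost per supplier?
SELECT supplier, SUM(cost) as result
FROM products
GROUP BY supplier

Result:
  SupplierA: 10.75
  SupplierD: 33.01
  SupplierE: 112.53
  SupplierF: 38.82
  SupplierG: 96.37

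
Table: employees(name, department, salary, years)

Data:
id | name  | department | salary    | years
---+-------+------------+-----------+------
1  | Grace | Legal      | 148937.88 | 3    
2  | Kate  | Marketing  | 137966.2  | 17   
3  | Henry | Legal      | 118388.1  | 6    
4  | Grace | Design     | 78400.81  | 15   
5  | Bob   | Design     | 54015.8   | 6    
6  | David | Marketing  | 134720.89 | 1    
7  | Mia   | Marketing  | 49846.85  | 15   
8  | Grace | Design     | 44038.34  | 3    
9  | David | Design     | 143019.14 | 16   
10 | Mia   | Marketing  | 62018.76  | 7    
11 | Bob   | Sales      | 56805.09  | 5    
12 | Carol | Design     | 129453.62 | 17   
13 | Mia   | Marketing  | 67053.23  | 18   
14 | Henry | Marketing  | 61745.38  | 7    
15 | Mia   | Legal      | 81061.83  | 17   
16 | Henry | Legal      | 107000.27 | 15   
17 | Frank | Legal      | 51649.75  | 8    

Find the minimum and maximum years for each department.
SELECT department, MIN(years), MAX(years)
FROM employees
GROUP BY department

Result:
  Design: min=3, max=17
  Legal: min=3, max=17
  Marketing: min=1, max=18
  Sales: min=5, max=5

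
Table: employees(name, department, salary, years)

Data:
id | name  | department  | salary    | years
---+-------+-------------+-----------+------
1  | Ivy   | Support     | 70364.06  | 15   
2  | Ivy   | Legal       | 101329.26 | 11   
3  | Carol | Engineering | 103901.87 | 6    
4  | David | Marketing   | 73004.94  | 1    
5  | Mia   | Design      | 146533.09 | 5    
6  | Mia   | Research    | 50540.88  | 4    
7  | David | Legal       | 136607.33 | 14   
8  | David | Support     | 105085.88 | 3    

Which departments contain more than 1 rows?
SELECT department, COUNT(*) as cnt
FROM employees
GROUP BY department
HAVING COUNT(*) > 1

Result:
  Legal: 2
  Support: 2

Note: HAVING filters groups after aggregation, WHERE filters rows before.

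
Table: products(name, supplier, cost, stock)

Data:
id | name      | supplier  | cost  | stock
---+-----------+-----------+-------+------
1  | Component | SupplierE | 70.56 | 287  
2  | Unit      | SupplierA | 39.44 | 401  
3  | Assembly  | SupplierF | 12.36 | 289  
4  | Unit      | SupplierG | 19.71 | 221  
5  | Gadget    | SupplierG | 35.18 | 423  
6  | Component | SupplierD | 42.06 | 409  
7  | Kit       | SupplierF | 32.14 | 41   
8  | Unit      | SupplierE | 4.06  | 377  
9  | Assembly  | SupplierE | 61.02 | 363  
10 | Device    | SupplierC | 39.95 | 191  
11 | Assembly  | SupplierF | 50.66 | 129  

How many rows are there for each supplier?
SELECT supplier, COUNT(*) as count
FROM products
GROUP BY supplier

Result:
  SupplierA: 1
  SupplierC: 1
  SupplierD: 1
  SupplierE: 3
  SupplierF: 3
  SupplierG: 2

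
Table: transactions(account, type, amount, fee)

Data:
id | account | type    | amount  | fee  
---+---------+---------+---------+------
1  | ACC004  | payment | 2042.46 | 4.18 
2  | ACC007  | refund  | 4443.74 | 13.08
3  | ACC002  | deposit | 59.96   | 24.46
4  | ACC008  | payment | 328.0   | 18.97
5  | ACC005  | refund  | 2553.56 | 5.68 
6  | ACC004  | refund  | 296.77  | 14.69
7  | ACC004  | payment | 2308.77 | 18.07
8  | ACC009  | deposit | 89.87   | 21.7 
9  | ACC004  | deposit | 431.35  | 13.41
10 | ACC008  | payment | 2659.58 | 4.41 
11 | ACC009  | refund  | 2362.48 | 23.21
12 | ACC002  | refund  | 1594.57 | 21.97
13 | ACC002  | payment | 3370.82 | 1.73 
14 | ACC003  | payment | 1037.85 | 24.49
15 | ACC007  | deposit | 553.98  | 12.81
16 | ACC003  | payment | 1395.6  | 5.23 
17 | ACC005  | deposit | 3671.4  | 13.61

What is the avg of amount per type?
SELECT type, AVG(amount) as result
FROM transactions
GROUP BY type

Result:
  deposit: 961.31
  payment: 1877.58
  refund: 2250.22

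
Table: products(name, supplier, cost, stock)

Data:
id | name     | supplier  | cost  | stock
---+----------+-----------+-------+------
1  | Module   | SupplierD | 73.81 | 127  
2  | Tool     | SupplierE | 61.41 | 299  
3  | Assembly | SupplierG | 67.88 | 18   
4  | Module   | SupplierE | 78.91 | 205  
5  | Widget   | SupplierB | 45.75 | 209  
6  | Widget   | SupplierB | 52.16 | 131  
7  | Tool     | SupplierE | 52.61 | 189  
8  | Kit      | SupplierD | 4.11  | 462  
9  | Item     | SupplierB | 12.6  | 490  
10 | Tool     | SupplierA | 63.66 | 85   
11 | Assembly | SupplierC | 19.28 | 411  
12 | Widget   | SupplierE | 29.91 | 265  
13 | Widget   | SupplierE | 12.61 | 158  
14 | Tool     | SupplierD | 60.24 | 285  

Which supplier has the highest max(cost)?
SELECT supplier, MAX(cost) as val
FROM products
GROUP BY supplier
ORDER BY val DESC
LIMIT 1

Result: SupplierE with max(cost) = 78.91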